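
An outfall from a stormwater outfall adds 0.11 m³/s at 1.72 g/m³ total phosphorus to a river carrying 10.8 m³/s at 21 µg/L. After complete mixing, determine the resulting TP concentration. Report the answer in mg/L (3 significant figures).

0.0381 mg/L

21 µg/L = 0.021 mg/L.
Flow-weighted mixing gives C = (0.11·1.72 + 10.8·0.021) / (0.11 + 10.8) = 0.416/10.91 = 0.03813 mg/L.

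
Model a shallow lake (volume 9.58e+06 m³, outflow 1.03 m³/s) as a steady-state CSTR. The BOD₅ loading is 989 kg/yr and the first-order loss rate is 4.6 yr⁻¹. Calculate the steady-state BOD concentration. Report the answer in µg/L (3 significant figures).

12.9 µg/L

Outflow Q = 1.03 m³/s × 3.156e+07 s/yr = 3.25e+07 m³/yr.
Steady-state CSTR mass balance: W = Q·C + k·V·C, so C = W/(Q + kV).
Q + kV = 3.25e+07 + 4.6·9.58e+06 = 7.657e+07 m³/yr.
C = 989/7.657e+07 = 1.292e-05 kg/m³ = 0.01292 mg/L = 12.92 µg/L.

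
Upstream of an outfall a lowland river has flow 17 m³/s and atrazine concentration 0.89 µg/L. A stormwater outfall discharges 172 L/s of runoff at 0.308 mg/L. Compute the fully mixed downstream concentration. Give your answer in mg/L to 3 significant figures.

0.00397 mg/L

172 L/s = 0.172 m³/s.
0.89 µg/L = 0.00089 mg/L.
Flow-weighted mixing gives C = (0.172·0.308 + 17·0.00089) / (0.172 + 17) = 0.06811/17.17 = 0.003966 mg/L.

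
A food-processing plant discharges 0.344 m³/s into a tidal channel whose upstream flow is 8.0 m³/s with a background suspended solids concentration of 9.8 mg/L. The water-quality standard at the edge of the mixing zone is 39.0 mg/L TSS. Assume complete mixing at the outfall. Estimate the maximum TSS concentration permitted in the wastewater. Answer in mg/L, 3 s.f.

718 mg/L

Mass balance: 39·8.344 = 0.344·Cₑ + 8·9.8.
Cₑ = (325.4 − 78.4) / 0.344 = 718.1 mg/L.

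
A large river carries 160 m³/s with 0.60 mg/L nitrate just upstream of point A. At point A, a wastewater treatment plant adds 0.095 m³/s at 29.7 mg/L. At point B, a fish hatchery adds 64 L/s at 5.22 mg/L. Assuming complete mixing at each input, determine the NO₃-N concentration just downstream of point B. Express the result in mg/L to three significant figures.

0.619 mg/L

After input A: C = (160·0.6 + 0.095·29.7) / 160.1 = 0.6173 mg/L.
64 L/s = 0.064 m³/s.
After input B: C = (160.1·0.6173 + 0.064·5.22) / 160.2 = 0.6191 mg/L.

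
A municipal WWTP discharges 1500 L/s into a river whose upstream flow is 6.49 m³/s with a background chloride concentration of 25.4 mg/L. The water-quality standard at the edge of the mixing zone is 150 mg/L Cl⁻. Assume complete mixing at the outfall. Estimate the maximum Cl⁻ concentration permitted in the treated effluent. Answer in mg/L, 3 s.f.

1500 L/s = 1.5 m³/s.
Mass balance: 150·7.99 = 1.5·Cₑ + 6.49·25.4.
Cₑ = (1198 − 164.8) / 1.5 = 689.1 mg/L.

689 mg/L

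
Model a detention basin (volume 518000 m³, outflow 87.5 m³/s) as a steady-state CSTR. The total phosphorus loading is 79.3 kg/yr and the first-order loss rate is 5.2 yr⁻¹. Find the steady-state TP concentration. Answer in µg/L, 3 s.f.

Outflow Q = 87.5 m³/s × 3.156e+07 s/yr = 2.761e+09 m³/yr.
Steady-state CSTR mass balance: W = Q·C + k·V·C, so C = W/(Q + kV).
Q + kV = 2.761e+09 + 5.2·518000 = 2.764e+09 m³/yr.
C = 79.3/2.764e+09 = 2.869e-08 kg/m³ = 2.869e-05 mg/L = 0.02869 µg/L.

0.0287 µg/L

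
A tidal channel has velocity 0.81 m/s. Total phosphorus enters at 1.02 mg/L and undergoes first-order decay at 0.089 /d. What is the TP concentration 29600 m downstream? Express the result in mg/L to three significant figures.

Travel time t = 29600 m / 0.81 m/s = 2.96e+04/0.81 = 3.654e+04 s = 0.423 d.
First-order decay: C = 1.02·exp(−0.089·0.423) = 1.02·0.9631 = 0.9823 mg/L.

0.982 mg/L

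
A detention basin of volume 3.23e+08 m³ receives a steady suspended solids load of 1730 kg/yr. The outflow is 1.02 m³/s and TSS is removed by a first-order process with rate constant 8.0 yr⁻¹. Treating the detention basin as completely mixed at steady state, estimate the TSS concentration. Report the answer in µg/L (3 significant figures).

0.661 µg/L

Outflow Q = 1.02 m³/s × 3.156e+07 s/yr = 3.219e+07 m³/yr.
Steady-state CSTR mass balance: W = Q·C + k·V·C, so C = W/(Q + kV).
Q + kV = 3.219e+07 + 8.0·3.23e+08 = 2.616e+09 m³/yr.
C = 1730/2.616e+09 = 6.613e-07 kg/m³ = 0.0006613 mg/L = 0.6613 µg/L.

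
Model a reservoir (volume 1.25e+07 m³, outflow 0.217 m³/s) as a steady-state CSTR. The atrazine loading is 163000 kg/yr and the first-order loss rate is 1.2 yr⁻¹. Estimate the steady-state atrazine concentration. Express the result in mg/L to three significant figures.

7.46 mg/L

Outflow Q = 0.217 m³/s × 3.156e+07 s/yr = 6.848e+06 m³/yr.
Steady-state CSTR mass balance: W = Q·C + k·V·C, so C = W/(Q + kV).
Q + kV = 6.848e+06 + 1.2·1.25e+07 = 2.185e+07 m³/yr.
C = 163000/2.185e+07 = 0.007461 kg/m³ = 7.461 mg/L.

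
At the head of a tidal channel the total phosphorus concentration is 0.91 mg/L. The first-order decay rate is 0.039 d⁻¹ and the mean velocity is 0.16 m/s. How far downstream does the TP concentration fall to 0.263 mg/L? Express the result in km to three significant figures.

440 km

From C = C₀·e^(−kt), t = ln(C₀/C)/k = ln(0.91/0.263)/0.039 = 1.241/0.039 = 31.83 d.
Distance = v·t = 0.16 m/s × 2.75e+06 s = 4.4e+05 m = 440 km.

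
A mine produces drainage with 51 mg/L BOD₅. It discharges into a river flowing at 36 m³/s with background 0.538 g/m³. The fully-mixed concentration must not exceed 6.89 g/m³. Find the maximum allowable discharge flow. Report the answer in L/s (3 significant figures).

Mass balance at complete mixing: C_std·(Q_w + Q_r) = Q_w·C_e + Q_r·C_b.
Rearranging, Q_w = Q_r·(C_std − C_b)/(C_e − C_std) = 36·(6.89 − 0.538) / (51 − 6.89) = 5.184 m³/s.
= 5184 L/s.

5180 L/s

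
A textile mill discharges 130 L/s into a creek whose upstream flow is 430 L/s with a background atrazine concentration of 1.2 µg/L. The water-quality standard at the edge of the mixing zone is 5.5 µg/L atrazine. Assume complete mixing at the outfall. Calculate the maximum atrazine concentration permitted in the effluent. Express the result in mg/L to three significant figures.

130 L/s = 0.13 m³/s.
430 L/s = 0.43 m³/s.
1.2 µg/L = 0.0012 mg/L.
5.5 µg/L = 0.0055 mg/L.
Mass balance: 0.0055·0.56 = 0.13·Cₑ + 0.43·0.0012.
Cₑ = (0.00308 − 0.000516) / 0.13 = 0.01972 mg/L.

0.0197 mg/L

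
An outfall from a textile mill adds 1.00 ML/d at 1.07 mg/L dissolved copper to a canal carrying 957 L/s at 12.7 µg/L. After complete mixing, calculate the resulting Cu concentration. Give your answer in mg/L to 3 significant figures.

0.0253 mg/L

1.00 ML/d = 0.01157 m³/s.
957 L/s = 0.957 m³/s.
12.7 µg/L = 0.0127 mg/L.
Flow-weighted mixing gives C = (0.01157·1.07 + 0.957·0.0127) / (0.01157 + 0.957) = 0.02454/0.9686 = 0.02533 mg/L.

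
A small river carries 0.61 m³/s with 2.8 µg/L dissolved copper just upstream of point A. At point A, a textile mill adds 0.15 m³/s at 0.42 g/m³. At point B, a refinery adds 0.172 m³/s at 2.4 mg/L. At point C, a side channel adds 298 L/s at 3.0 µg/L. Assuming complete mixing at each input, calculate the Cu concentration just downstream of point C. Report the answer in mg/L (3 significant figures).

0.389 mg/L

2.8 µg/L = 0.0028 mg/L.
After input A: C = (0.61·0.0028 + 0.15·0.42) / 0.76 = 0.08514 mg/L.
After input B: C = (0.76·0.08514 + 0.172·2.4) / 0.932 = 0.5123 mg/L.
298 L/s = 0.298 m³/s.
3.0 µg/L = 0.003 mg/L.
After input C: C = (0.932·0.5123 + 0.298·0.003) / 1.23 = 0.3889 mg/L.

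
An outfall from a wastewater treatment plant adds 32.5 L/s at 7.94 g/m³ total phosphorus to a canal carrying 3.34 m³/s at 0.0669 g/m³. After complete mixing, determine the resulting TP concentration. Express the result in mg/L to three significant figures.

0.143 mg/L

32.5 L/s = 0.0325 m³/s.
By mass balance at complete mixing, C = (0.0325·7.94 + 3.34·0.0669) / (0.0325 + 3.34) = 0.4815/3.373 = 0.1428 mg/L.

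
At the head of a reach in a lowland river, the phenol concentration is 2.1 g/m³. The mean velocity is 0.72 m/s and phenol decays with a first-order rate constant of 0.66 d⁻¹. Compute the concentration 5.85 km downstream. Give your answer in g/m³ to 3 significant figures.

1.97 g/m³

Travel time t = 5.85 km / 0.72 m/s = 5850/0.72 = 8125 s = 0.09404 d.
First-order decay: C = 2.1·exp(−0.66·0.09404) = 2.1·0.9398 = 1.974 g/m³.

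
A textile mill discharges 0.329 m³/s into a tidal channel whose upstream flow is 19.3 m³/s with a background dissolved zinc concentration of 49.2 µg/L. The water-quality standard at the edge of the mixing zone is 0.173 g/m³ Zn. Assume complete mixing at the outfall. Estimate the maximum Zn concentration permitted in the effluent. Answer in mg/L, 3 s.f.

7.44 mg/L

49.2 µg/L = 0.0492 mg/L.
Mass balance: 0.173·19.63 = 0.329·Cₑ + 19.3·0.0492.
Cₑ = (3.396 − 0.9496) / 0.329 = 7.435 mg/L.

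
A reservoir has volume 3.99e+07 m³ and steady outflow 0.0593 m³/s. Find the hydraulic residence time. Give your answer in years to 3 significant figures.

Q = 0.0593 m³/s × 3.156e+07 s/yr = 1.871e+06 m³/yr.
Hydraulic residence time τ = V/Q = 3.99e+07/1.871e+06 = 21.32 yr.

21.3 yr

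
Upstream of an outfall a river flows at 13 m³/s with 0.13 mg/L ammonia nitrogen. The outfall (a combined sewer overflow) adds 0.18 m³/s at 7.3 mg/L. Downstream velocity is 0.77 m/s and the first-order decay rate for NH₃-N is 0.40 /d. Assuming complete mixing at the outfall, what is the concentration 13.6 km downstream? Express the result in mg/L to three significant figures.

0.210 mg/L

After complete mixing, C₀ = (0.18·7.3 + 13·0.13) / 13.18 = 0.2279 mg/L.
Travel time t = 1.36e+04 m / 0.77 m/s = 1.766e+04 s = 0.2044 d.
C = 0.2279·exp(−0.40·0.2044) = 0.2279·0.9215 = 0.21 mg/L.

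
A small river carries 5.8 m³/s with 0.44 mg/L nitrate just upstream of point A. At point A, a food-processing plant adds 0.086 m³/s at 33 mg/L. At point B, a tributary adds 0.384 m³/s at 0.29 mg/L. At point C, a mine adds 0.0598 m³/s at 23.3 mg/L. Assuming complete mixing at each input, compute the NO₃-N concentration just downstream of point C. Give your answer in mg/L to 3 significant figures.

After input A: C = (5.8·0.44 + 0.086·33) / 5.886 = 0.9157 mg/L.
After input B: C = (5.886·0.9157 + 0.384·0.29) / 6.27 = 0.8774 mg/L.
After input C: C = (6.27·0.8774 + 0.0598·23.3) / 6.33 = 1.089 mg/L.

1.09 mg/L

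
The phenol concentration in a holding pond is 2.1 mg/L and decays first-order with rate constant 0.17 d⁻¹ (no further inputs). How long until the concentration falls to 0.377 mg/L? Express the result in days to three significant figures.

t = ln(C₀/C)/k = ln(2.1/0.377)/0.17 = 1.717/0.17 = 10.1 d.

10.1 d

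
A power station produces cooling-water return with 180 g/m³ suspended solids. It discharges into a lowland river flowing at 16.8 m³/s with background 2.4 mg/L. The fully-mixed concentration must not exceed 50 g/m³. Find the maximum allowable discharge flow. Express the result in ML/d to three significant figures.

531 ML/d

Mass balance at complete mixing: C_std·(Q_w + Q_r) = Q_w·C_e + Q_r·C_b.
Rearranging, Q_w = Q_r·(C_std − C_b)/(C_e − C_std) = 16.8·(50 − 2.4) / (180 − 50) = 6.151 m³/s.
= 531.5 ML/d.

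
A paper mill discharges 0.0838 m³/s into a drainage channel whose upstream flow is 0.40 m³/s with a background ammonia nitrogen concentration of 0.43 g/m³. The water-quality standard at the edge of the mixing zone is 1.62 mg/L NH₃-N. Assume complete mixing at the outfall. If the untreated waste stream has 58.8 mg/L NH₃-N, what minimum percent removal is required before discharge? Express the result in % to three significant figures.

87.6 %

Mass balance: 1.62·0.4838 = 0.0838·Cₑ + 0.4·0.43.
Cₑ = (0.7838 − 0.172) / 0.0838 = 7.3 mg/L.
Required removal = 1 − 7.3/58.8 = 87.58 %.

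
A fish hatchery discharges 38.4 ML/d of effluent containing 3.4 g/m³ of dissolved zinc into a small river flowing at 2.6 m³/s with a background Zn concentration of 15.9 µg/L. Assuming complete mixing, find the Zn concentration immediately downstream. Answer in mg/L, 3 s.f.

38.4 ML/d = 0.4444 m³/s.
15.9 µg/L = 0.0159 mg/L.
Conservation of mass across the mixing zone: C = (0.4444·3.4 + 2.6·0.0159) / (0.4444 + 2.6) = 1.552/3.044 = 0.5099 mg/L.

0.510 mg/L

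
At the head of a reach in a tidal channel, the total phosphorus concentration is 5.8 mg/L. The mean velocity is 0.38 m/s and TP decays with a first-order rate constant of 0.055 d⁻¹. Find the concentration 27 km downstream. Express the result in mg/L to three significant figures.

Travel time t = 27 km / 0.38 m/s = 2.7e+04/0.38 = 7.105e+04 s = 0.8224 d.
First-order decay: C = 5.8·exp(−0.055·0.8224) = 5.8·0.9558 = 5.544 mg/L.

5.54 mg/L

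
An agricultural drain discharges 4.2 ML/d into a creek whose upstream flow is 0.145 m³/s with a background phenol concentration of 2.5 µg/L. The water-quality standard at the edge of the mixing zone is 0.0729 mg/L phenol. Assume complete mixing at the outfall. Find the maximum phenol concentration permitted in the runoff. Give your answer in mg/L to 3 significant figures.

0.283 mg/L

4.2 ML/d = 0.04861 m³/s.
2.5 µg/L = 0.0025 mg/L.
Mass balance: 0.0729·0.1936 = 0.04861·Cₑ + 0.145·0.0025.
Cₑ = (0.01411 − 0.0003625) / 0.04861 = 0.2829 mg/L.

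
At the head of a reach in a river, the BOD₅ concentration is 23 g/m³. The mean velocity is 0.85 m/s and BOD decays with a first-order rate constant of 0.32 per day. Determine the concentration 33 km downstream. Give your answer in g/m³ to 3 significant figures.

Travel time t = 33 km / 0.85 m/s = 3.3e+04/0.85 = 3.882e+04 s = 0.4493 d.
First-order decay: C = 23·exp(−0.32·0.4493) = 23·0.8661 = 19.92 g/m³.

19.9 g/m³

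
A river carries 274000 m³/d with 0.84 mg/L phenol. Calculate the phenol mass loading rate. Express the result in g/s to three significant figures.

2.66 g/s

274000 m³/d = 3.171 m³/s.
Mass flux = Q·C = 3.171 m³/s × 0.84 g/m³ = 2.664 g/s.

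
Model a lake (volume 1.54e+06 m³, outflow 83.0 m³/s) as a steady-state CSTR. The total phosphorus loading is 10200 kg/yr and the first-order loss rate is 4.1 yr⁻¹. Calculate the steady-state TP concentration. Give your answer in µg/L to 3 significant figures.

3.88 µg/L

Outflow Q = 83.0 m³/s × 3.156e+07 s/yr = 2.619e+09 m³/yr.
Steady-state CSTR mass balance: W = Q·C + k·V·C, so C = W/(Q + kV).
Q + kV = 2.619e+09 + 4.1·1.54e+06 = 2.626e+09 m³/yr.
C = 10200/2.626e+09 = 3.885e-06 kg/m³ = 0.003885 mg/L = 3.885 µg/L.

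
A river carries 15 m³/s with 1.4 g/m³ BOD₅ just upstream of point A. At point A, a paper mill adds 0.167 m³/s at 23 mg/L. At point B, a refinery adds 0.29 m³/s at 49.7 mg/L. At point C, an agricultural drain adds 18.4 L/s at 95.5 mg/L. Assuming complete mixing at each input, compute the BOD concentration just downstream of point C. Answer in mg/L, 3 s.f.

2.65 mg/L

After input A: C = (15·1.4 + 0.167·23) / 15.17 = 1.638 mg/L.
After input B: C = (15.17·1.638 + 0.29·49.7) / 15.46 = 2.54 mg/L.
18.4 L/s = 0.0184 m³/s.
After input C: C = (15.46·2.54 + 0.0184·95.5) / 15.48 = 2.65 mg/L.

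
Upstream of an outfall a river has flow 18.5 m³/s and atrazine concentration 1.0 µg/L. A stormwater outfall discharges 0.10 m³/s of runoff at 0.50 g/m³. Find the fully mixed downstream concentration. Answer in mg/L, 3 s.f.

0.00368 mg/L

1.0 µg/L = 0.001 mg/L.
Flow-weighted mixing gives C = (0.1·0.5 + 18.5·0.001) / (0.1 + 18.5) = 0.0685/18.6 = 0.003683 mg/L.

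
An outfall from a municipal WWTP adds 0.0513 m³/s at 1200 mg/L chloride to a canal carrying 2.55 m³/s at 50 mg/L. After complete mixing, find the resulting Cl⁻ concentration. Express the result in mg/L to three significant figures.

Conservation of mass across the mixing zone: C = (0.0513·1200 + 2.55·50) / (0.0513 + 2.55) = 189.1/2.601 = 72.68 mg/L.

72.7 mg/L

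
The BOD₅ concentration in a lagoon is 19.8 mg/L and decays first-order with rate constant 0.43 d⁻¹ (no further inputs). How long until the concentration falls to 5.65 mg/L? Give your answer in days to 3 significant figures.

t = ln(C₀/C)/k = ln(19.8/5.65)/0.43 = 1.254/0.43 = 2.916 d.

2.92 d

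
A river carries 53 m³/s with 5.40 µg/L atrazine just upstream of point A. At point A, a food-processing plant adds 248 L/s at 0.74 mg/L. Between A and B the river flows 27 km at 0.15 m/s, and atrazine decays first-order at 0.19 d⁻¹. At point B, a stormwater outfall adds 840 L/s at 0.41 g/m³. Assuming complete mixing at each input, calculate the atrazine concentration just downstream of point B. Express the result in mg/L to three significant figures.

5.40 µg/L = 0.0054 mg/L.
248 L/s = 0.248 m³/s.
After input A: C = (53·0.0054 + 0.248·0.74) / 53.25 = 0.008821 mg/L.
Over the 27 km reach to input B (t = 1.8e+05 s = 2.083 d), decay gives C = 0.008821·exp(−0.19·2.083) = 0.005938 mg/L.
840 L/s = 0.84 m³/s.
After input B: C = (53.25·0.005938 + 0.84·0.41) / 54.09 = 0.01221 mg/L.

0.0122 mg/L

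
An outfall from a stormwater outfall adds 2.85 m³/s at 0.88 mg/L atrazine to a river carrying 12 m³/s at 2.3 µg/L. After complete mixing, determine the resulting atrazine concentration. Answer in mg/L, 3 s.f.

2.3 µg/L = 0.0023 mg/L.
By mass balance at complete mixing, C = (2.85·0.88 + 12·0.0023) / (2.85 + 12) = 2.536/14.85 = 0.1707 mg/L.

0.171 mg/L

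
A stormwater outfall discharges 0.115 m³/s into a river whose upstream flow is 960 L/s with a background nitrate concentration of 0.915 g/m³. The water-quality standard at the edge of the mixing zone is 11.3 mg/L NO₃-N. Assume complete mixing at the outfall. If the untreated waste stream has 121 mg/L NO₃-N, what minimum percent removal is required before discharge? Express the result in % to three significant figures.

960 L/s = 0.96 m³/s.
Mass balance: 11.3·1.075 = 0.115·Cₑ + 0.96·0.915.
Cₑ = (12.15 − 0.8784) / 0.115 = 97.99 mg/L.
Required removal = 1 − 97.99/121 = 19.01 %.

19.0 %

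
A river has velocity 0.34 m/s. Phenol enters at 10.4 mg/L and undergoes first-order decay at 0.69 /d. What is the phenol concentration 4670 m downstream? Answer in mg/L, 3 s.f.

9.32 mg/L

Travel time t = 4670 m / 0.34 m/s = 4670/0.34 = 1.374e+04 s = 0.159 d.
First-order decay: C = 10.4·exp(−0.69·0.159) = 10.4·0.8961 = 9.32 mg/L.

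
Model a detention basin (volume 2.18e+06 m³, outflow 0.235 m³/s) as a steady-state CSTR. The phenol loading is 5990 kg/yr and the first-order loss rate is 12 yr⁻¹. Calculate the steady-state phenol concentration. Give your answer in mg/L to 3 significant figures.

0.178 mg/L

Outflow Q = 0.235 m³/s × 3.156e+07 s/yr = 7.416e+06 m³/yr.
Steady-state CSTR mass balance: W = Q·C + k·V·C, so C = W/(Q + kV).
Q + kV = 7.416e+06 + 12·2.18e+06 = 3.358e+07 m³/yr.
C = 5990/3.358e+07 = 0.0001784 kg/m³ = 0.1784 mg/L.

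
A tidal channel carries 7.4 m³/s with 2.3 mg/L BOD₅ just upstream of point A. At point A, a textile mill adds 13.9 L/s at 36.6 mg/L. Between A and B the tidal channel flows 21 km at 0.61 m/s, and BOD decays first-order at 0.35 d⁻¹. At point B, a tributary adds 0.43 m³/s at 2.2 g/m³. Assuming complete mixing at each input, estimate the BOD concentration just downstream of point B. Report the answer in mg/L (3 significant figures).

13.9 L/s = 0.0139 m³/s.
After input A: C = (7.4·2.3 + 0.0139·36.6) / 7.414 = 2.364 mg/L.
Over the 21 km reach to input B (t = 3.443e+04 s = 0.3985 d), decay gives C = 2.364·exp(−0.35·0.3985) = 2.057 mg/L.
After input B: C = (7.414·2.057 + 0.43·2.2) / 7.844 = 2.064 mg/L.

2.06 mg/L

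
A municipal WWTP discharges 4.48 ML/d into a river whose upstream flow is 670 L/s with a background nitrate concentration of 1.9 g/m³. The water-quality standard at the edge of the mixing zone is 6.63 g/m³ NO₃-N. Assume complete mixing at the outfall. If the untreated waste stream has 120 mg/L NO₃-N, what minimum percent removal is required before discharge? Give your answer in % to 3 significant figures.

43.5 %

4.48 ML/d = 0.05185 m³/s.
670 L/s = 0.67 m³/s.
Mass balance: 6.63·0.7219 = 0.05185·Cₑ + 0.67·1.9.
Cₑ = (4.786 − 1.273) / 0.05185 = 67.75 mg/L.
Required removal = 1 − 67.75/120 = 43.54 %.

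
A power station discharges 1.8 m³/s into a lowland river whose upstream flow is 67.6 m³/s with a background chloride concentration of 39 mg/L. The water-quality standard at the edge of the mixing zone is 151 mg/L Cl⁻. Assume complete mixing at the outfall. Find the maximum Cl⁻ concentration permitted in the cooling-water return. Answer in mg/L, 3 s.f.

4360 mg/L

Mass balance: 151·69.4 = 1.8·Cₑ + 67.6·39.
Cₑ = (1.048e+04 − 2636) / 1.8 = 4357 mg/L.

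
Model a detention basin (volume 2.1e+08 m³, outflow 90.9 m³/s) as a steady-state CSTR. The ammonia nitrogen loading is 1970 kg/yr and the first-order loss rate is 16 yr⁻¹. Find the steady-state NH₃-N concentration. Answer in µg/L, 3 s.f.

0.316 µg/L

Outflow Q = 90.9 m³/s × 3.156e+07 s/yr = 2.869e+09 m³/yr.
Steady-state CSTR mass balance: W = Q·C + k·V·C, so C = W/(Q + kV).
Q + kV = 2.869e+09 + 16·2.1e+08 = 6.229e+09 m³/yr.
C = 1970/6.229e+09 = 3.163e-07 kg/m³ = 0.0003163 mg/L = 0.3163 µg/L.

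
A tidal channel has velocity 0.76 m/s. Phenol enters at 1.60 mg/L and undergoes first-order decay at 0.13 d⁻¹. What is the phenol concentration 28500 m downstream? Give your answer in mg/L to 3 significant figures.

1.51 mg/L

Travel time t = 28500 m / 0.76 m/s = 2.85e+04/0.76 = 3.75e+04 s = 0.434 d.
First-order decay: C = 1.60·exp(−0.13·0.434) = 1.60·0.9451 = 1.512 mg/L.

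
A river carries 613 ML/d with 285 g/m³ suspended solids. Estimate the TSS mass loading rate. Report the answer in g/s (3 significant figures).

2020 g/s

613 ML/d = 7.095 m³/s.
Mass flux = Q·C = 7.095 m³/s × 285 g/m³ = 2022 g/s.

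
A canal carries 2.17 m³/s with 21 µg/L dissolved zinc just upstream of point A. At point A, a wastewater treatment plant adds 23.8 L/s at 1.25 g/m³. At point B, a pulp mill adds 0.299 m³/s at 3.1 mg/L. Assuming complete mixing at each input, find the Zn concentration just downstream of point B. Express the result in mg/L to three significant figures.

0.402 mg/L

21 µg/L = 0.021 mg/L.
23.8 L/s = 0.0238 m³/s.
After input A: C = (2.17·0.021 + 0.0238·1.25) / 2.194 = 0.03433 mg/L.
After input B: C = (2.194·0.03433 + 0.299·3.1) / 2.493 = 0.402 mg/L.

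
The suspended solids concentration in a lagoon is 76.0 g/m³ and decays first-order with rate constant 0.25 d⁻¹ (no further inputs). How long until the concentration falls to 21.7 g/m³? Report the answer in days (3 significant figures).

t = ln(C₀/C)/k = ln(76.0/21.7)/0.25 = 1.253/0.25 = 5.014 d.

5.01 d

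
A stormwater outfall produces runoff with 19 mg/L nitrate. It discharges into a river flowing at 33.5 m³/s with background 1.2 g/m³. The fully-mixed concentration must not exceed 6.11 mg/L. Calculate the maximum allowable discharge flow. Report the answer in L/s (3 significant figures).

12800 L/s

Mass balance at complete mixing: C_std·(Q_w + Q_r) = Q_w·C_e + Q_r·C_b.
Rearranging, Q_w = Q_r·(C_std − C_b)/(C_e − C_std) = 33.5·(6.11 − 1.2) / (19 − 6.11) = 12.76 m³/s.
= 1.276e+04 L/s.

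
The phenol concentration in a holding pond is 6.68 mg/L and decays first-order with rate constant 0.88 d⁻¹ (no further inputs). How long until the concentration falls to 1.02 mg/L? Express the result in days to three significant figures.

t = ln(C₀/C)/k = ln(6.68/1.02)/0.88 = 1.879/0.88 = 2.136 d.

2.14 d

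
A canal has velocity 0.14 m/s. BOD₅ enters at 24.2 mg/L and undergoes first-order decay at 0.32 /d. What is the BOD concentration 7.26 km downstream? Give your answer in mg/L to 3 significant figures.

Travel time t = 7.26 km / 0.14 m/s = 7260/0.14 = 5.186e+04 s = 0.6002 d.
First-order decay: C = 24.2·exp(−0.32·0.6002) = 24.2·0.8253 = 19.97 mg/L.

20.0 mg/L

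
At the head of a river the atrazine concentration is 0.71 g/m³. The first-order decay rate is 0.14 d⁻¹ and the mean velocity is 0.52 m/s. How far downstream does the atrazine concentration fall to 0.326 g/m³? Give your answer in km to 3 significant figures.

250 km

From C = C₀·e^(−kt), t = ln(C₀/C)/k = ln(0.71/0.326)/0.14 = 0.7784/0.14 = 5.56 d.
Distance = v·t = 0.52 m/s × 4.804e+05 s = 2.498e+05 m = 249.8 km.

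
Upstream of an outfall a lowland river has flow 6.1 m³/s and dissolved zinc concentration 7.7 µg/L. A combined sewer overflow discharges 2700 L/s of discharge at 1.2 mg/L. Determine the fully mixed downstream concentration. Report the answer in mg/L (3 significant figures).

2700 L/s = 2.7 m³/s.
7.7 µg/L = 0.0077 mg/L.
Conservation of mass across the mixing zone: C = (2.7·1.2 + 6.1·0.0077) / (2.7 + 6.1) = 3.287/8.8 = 0.3735 mg/L.

0.374 mg/L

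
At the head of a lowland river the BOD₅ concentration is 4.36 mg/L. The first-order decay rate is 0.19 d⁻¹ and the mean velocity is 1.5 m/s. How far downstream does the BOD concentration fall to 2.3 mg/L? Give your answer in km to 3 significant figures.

From C = C₀·e^(−kt), t = ln(C₀/C)/k = ln(4.36/2.3)/0.19 = 0.6396/0.19 = 3.366 d.
Distance = v·t = 1.5 m/s × 2.908e+05 s = 4.362e+05 m = 436.2 km.

436 km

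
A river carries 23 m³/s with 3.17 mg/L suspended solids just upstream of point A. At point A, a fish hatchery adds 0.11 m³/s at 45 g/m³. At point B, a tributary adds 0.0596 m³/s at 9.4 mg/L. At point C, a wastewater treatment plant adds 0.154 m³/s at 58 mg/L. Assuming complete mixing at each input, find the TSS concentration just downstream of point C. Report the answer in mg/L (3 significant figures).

After input A: C = (23·3.17 + 0.11·45) / 23.11 = 3.369 mg/L.
After input B: C = (23.11·3.369 + 0.0596·9.4) / 23.17 = 3.385 mg/L.
After input C: C = (23.17·3.385 + 0.154·58) / 23.32 = 3.745 mg/L.

3.75 mg/L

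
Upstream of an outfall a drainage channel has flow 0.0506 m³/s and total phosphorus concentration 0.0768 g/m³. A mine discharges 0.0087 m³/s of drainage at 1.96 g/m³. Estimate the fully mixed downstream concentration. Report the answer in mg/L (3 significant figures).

0.353 mg/L

Flow-weighted mixing gives C = (0.0087·1.96 + 0.0506·0.0768) / (0.0087 + 0.0506) = 0.02094/0.0593 = 0.3531 mg/L.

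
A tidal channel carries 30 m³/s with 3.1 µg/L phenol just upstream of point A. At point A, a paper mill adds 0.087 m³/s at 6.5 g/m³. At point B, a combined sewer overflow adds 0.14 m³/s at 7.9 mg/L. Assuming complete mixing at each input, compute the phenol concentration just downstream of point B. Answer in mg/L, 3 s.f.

3.1 µg/L = 0.0031 mg/L.
After input A: C = (30·0.0031 + 0.087·6.5) / 30.09 = 0.02189 mg/L.
After input B: C = (30.09·0.02189 + 0.14·7.9) / 30.23 = 0.05837 mg/L.

0.0584 mg/L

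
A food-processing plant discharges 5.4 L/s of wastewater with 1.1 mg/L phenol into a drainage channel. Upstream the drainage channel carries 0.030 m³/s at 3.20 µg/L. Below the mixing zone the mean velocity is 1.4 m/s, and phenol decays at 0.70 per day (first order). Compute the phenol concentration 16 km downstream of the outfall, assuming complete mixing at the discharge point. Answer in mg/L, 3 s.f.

5.4 L/s = 0.0054 m³/s.
3.20 µg/L = 0.0032 mg/L.
After complete mixing, C₀ = (0.0054·1.1 + 0.03·0.0032) / 0.0354 = 0.1705 mg/L.
Travel time t = 1.6e+04 m / 1.4 m/s = 1.143e+04 s = 0.1323 d.
C = 0.1705·exp(−0.70·0.1323) = 0.1705·0.9116 = 0.1554 mg/L.

0.155 mg/L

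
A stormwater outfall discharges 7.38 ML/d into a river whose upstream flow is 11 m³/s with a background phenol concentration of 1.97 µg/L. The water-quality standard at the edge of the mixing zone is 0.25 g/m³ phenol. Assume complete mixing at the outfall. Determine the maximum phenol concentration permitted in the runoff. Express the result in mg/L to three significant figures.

32.2 mg/L

7.38 ML/d = 0.08542 m³/s.
1.97 µg/L = 0.00197 mg/L.
Mass balance: 0.25·11.09 = 0.08542·Cₑ + 11·0.00197.
Cₑ = (2.771 − 0.02167) / 0.08542 = 32.19 mg/L.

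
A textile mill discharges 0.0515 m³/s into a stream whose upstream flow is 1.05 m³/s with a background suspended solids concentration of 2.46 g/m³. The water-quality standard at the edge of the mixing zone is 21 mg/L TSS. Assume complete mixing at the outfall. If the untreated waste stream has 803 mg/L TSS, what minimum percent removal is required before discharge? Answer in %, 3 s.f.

50.3 %

Mass balance: 21·1.102 = 0.0515·Cₑ + 1.05·2.46.
Cₑ = (23.13 − 2.583) / 0.0515 = 399 mg/L.
Required removal = 1 − 399/803 = 50.31 %.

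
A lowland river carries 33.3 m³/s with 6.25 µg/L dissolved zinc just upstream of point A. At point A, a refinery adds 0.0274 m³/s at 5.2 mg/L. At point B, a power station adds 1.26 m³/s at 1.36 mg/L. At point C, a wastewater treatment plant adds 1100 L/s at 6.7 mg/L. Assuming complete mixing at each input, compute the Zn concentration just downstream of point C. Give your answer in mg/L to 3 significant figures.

0.264 mg/L

6.25 µg/L = 0.00625 mg/L.
After input A: C = (33.3·0.00625 + 0.0274·5.2) / 33.33 = 0.01052 mg/L.
After input B: C = (33.33·0.01052 + 1.26·1.36) / 34.59 = 0.05968 mg/L.
1100 L/s = 1.1 m³/s.
After input C: C = (34.59·0.05968 + 1.1·6.7) / 35.69 = 0.2644 mg/L.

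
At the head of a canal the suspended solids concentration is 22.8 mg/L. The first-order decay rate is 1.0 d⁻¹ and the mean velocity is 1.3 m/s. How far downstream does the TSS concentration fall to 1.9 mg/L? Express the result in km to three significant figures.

From C = C₀·e^(−kt), t = ln(C₀/C)/k = ln(22.8/1.9)/1.0 = 2.485/1.0 = 2.485 d.
Distance = v·t = 1.3 m/s × 2.147e+05 s = 2.791e+05 m = 279.1 km.

279 km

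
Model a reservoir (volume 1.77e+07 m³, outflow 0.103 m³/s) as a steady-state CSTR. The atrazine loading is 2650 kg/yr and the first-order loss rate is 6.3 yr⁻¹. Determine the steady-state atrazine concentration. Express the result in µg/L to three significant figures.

Outflow Q = 0.103 m³/s × 3.156e+07 s/yr = 3.25e+06 m³/yr.
Steady-state CSTR mass balance: W = Q·C + k·V·C, so C = W/(Q + kV).
Q + kV = 3.25e+06 + 6.3·1.77e+07 = 1.148e+08 m³/yr.
C = 2650/1.148e+08 = 2.309e-05 kg/m³ = 0.02309 mg/L = 23.09 µg/L.

23.1 µg/L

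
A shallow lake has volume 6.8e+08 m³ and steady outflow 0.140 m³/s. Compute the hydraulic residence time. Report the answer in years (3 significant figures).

Q = 0.140 m³/s × 3.156e+07 s/yr = 4.418e+06 m³/yr.
Hydraulic residence time τ = V/Q = 6.8e+08/4.418e+06 = 153.9 yr.

154 yr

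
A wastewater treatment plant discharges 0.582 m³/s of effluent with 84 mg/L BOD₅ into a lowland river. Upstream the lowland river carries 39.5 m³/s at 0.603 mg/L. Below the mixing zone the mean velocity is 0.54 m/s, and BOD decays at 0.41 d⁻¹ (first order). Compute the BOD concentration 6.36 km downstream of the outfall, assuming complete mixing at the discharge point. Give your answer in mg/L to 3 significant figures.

After complete mixing, C₀ = (0.582·84 + 39.5·0.603) / 40.08 = 1.814 mg/L.
Travel time t = 6360 m / 0.54 m/s = 1.178e+04 s = 0.1363 d.
C = 1.814·exp(−0.41·0.1363) = 1.814·0.9456 = 1.715 mg/L.

1.72 mg/L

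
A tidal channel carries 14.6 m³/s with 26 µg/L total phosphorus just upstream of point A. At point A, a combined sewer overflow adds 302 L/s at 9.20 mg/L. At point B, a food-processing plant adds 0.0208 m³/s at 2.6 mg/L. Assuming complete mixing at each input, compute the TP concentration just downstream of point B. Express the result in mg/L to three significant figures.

0.215 mg/L

26 µg/L = 0.026 mg/L.
302 L/s = 0.302 m³/s.
After input A: C = (14.6·0.026 + 0.302·9.2) / 14.9 = 0.2119 mg/L.
After input B: C = (14.9·0.2119 + 0.0208·2.6) / 14.92 = 0.2152 mg/L.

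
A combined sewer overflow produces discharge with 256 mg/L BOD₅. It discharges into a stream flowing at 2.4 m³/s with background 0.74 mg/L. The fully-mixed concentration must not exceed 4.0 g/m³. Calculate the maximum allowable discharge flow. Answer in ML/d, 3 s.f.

Mass balance at complete mixing: C_std·(Q_w + Q_r) = Q_w·C_e + Q_r·C_b.
Rearranging, Q_w = Q_r·(C_std − C_b)/(C_e − C_std) = 2.4·(4 − 0.74) / (256 − 4) = 0.03105 m³/s.
= 2.683 ML/d.

2.68 ML/d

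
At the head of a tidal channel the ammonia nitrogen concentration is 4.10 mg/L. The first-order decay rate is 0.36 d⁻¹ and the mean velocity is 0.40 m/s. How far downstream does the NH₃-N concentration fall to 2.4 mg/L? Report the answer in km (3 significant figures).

51.4 km

From C = C₀·e^(−kt), t = ln(C₀/C)/k = ln(4.10/2.4)/0.36 = 0.5355/0.36 = 1.488 d.
Distance = v·t = 0.40 m/s × 1.285e+05 s = 5.141e+04 m = 51.41 km.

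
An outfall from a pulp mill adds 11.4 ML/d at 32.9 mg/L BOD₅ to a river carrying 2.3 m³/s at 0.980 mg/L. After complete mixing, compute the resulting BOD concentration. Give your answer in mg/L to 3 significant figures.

2.71 mg/L

11.4 ML/d = 0.1319 m³/s.
Conservation of mass across the mixing zone: C = (0.1319·32.9 + 2.3·0.98) / (0.1319 + 2.3) = 6.595/2.432 = 2.712 mg/L.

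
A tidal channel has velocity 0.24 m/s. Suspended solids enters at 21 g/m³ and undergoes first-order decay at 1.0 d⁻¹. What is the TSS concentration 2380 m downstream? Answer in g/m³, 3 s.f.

Travel time t = 2380 m / 0.24 m/s = 2380/0.24 = 9917 s = 0.1148 d.
First-order decay: C = 21·exp(−1.0·0.1148) = 21·0.8916 = 18.72 g/m³.

18.7 g/m³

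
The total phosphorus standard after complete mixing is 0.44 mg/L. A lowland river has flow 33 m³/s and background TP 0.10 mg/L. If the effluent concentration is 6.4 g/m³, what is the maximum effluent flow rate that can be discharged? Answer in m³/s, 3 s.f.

Mass balance at complete mixing: C_std·(Q_w + Q_r) = Q_w·C_e + Q_r·C_b.
Rearranging, Q_w = Q_r·(C_std − C_b)/(C_e − C_std) = 33·(0.44 − 0.1) / (6.4 − 0.44) = 1.883 m³/s.

1.88 m³/s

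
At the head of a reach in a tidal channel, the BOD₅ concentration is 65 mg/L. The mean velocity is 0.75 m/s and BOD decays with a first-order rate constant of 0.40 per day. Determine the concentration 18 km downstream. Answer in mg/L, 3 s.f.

58.2 mg/L

Travel time t = 18 km / 0.75 m/s = 1.8e+04/0.75 = 2.4e+04 s = 0.2778 d.
First-order decay: C = 65·exp(−0.40·0.2778) = 65·0.8948 = 58.16 mg/L.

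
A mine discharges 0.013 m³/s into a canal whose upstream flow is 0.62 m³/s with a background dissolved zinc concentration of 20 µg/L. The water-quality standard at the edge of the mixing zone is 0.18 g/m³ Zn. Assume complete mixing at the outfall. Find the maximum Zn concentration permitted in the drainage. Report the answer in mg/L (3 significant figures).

7.81 mg/L

20 µg/L = 0.02 mg/L.
Mass balance: 0.18·0.633 = 0.013·Cₑ + 0.62·0.02.
Cₑ = (0.1139 − 0.0124) / 0.013 = 7.811 mg/L.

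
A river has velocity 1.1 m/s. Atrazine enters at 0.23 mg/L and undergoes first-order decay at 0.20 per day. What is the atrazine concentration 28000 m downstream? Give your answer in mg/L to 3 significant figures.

0.217 mg/L

Travel time t = 28000 m / 1.1 m/s = 2.8e+04/1.1 = 2.545e+04 s = 0.2946 d.
First-order decay: C = 0.23·exp(−0.20·0.2946) = 0.23·0.9428 = 0.2168 mg/L.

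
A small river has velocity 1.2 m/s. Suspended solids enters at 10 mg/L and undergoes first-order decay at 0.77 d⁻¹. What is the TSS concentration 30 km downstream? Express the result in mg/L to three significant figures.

8.00 mg/L

Travel time t = 30 km / 1.2 m/s = 3e+04/1.2 = 2.5e+04 s = 0.2894 d.
First-order decay: C = 10·exp(−0.77·0.2894) = 10·0.8003 = 8.003 mg/L.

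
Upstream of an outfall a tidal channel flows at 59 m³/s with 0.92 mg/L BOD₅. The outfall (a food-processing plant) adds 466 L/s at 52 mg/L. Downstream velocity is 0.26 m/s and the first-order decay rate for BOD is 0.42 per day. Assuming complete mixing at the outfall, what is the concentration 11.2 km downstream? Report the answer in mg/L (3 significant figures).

466 L/s = 0.466 m³/s.
After complete mixing, C₀ = (0.466·52 + 59·0.92) / 59.47 = 1.32 mg/L.
Travel time t = 1.12e+04 m / 0.26 m/s = 4.308e+04 s = 0.4986 d.
C = 1.32·exp(−0.42·0.4986) = 1.32·0.8111 = 1.071 mg/L.

1.07 mg/L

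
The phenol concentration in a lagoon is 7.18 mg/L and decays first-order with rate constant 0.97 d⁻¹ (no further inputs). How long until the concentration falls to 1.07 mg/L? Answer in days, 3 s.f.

t = ln(C₀/C)/k = ln(7.18/1.07)/0.97 = 1.904/0.97 = 1.963 d.

1.96 d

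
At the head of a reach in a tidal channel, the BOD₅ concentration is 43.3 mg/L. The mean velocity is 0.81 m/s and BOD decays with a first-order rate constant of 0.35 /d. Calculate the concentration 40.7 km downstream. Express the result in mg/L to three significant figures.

35.3 mg/L

Travel time t = 40.7 km / 0.81 m/s = 4.07e+04/0.81 = 5.025e+04 s = 0.5816 d.
First-order decay: C = 43.3·exp(−0.35·0.5816) = 43.3·0.8158 = 35.33 mg/L.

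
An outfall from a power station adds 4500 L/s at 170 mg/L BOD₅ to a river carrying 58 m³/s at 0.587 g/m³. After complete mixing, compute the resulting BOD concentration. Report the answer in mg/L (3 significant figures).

4500 L/s = 4.5 m³/s.
Flow-weighted mixing gives C = (4.5·170 + 58·0.587) / (4.5 + 58) = 799/62.5 = 12.78 mg/L.

12.8 mg/L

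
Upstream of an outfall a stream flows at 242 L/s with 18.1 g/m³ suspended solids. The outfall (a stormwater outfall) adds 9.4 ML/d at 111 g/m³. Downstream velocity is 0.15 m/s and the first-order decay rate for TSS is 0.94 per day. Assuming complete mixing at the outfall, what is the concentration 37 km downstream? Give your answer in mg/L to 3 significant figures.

9.4 ML/d = 0.1088 m³/s.
242 L/s = 0.242 m³/s.
After complete mixing, C₀ = (0.1088·111 + 0.242·18.1) / 0.3508 = 46.91 mg/L.
Travel time t = 3.7e+04 m / 0.15 m/s = 2.467e+05 s = 2.855 d.
C = 46.91·exp(−0.94·2.855) = 46.91·0.06831 = 3.205 mg/L.

3.20 mg/L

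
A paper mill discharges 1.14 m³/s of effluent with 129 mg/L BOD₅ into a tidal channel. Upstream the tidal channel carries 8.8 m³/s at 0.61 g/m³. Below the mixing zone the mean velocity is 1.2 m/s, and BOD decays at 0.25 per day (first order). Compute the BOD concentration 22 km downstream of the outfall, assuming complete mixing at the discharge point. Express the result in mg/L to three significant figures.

After complete mixing, C₀ = (1.14·129 + 8.8·0.61) / 9.94 = 15.33 mg/L.
Travel time t = 2.2e+04 m / 1.2 m/s = 1.833e+04 s = 0.2122 d.
C = 15.33·exp(−0.25·0.2122) = 15.33·0.9483 = 14.54 mg/L.

14.5 mg/L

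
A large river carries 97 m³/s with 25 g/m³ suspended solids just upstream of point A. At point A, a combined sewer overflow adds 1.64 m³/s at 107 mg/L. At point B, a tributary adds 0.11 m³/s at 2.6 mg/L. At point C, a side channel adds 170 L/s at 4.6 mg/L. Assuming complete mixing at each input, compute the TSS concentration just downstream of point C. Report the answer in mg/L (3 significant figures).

After input A: C = (97·25 + 1.64·107) / 98.64 = 26.36 mg/L.
After input B: C = (98.64·26.36 + 0.11·2.6) / 98.75 = 26.34 mg/L.
170 L/s = 0.17 m³/s.
After input C: C = (98.75·26.34 + 0.17·4.6) / 98.92 = 26.3 mg/L.

26.3 mg/L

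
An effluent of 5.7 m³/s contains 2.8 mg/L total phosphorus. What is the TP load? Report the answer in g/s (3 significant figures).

Mass flux = Q·C = 5.7 m³/s × 2.8 g/m³ = 15.96 g/s.

16.0 g/s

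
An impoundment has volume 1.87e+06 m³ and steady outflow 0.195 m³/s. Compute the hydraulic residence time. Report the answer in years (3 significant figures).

Q = 0.195 m³/s × 3.156e+07 s/yr = 6.154e+06 m³/yr.
Hydraulic residence time τ = V/Q = 1.87e+06/6.154e+06 = 0.3039 yr.

0.304 yr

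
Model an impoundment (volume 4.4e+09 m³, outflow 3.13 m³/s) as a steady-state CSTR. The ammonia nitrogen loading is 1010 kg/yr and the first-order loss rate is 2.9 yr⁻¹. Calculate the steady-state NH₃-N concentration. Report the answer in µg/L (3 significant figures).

Outflow Q = 3.13 m³/s × 3.156e+07 s/yr = 9.878e+07 m³/yr.
Steady-state CSTR mass balance: W = Q·C + k·V·C, so C = W/(Q + kV).
Q + kV = 9.878e+07 + 2.9·4.4e+09 = 1.286e+10 m³/yr.
C = 1010/1.286e+10 = 7.855e-08 kg/m³ = 7.855e-05 mg/L = 0.07855 µg/L.

0.0785 µg/L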